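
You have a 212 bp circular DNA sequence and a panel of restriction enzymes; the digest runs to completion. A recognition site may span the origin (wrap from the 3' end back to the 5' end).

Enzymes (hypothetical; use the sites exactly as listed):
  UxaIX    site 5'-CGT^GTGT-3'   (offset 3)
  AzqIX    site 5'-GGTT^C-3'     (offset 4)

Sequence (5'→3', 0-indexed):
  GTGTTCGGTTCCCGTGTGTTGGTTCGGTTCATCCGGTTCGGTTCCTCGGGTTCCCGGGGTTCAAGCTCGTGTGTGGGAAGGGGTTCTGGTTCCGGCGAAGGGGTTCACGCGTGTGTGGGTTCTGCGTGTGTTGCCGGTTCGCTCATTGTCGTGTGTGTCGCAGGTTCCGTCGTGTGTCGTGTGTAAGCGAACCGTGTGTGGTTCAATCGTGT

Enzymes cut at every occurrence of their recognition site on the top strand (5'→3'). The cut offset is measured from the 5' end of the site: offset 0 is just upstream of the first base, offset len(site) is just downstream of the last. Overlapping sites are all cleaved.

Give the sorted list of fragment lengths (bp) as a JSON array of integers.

Scan for sites:
  UxaIX (CGTGTGT, off=3): starts [12, 67, 109, 124, 149, 170, 177, 192, 207] → cuts [15, 70, 112, 127, 152, 173, 180, 195, 210]
  AzqIX (GGTTC, off=4): starts [6, 20, 25, 34, 39, 48, 57, 81, 87, 101, 117, 135, 162, 199] → cuts [10, 24, 29, 38, 43, 52, 61, 85, 91, 105, 121, 139, 166, 203]

All cut coordinates (distinct, sorted): [10, 15, 24, 29, 38, 43, 52, 61, 70, 85, 91, 105, 112, 121, 127, 139, 152, 166, 173, 180, 195, 203, 210]

Fragment lengths:
  10→15: 5 bp
  15→24: 9 bp
  24→29: 5 bp
  29→38: 9 bp
  38→43: 5 bp
  43→52: 9 bp
  52→61: 9 bp
  61→70: 9 bp
  70→85: 15 bp
  85→91: 6 bp
  91→105: 14 bp
  105→112: 7 bp
  112→121: 9 bp
  121→127: 6 bp
  127→139: 12 bp
  139→152: 13 bp
  152→166: 14 bp
  166→173: 7 bp
  173→180: 7 bp
  180→195: 15 bp
  195→203: 8 bp
  203→210: 7 bp
  210→10 (wrap): 212-210+10 = 12 bp

[5,5,5,6,6,7,7,7,7,8,9,9,9,9,9,9,12,12,13,14,14,15,15]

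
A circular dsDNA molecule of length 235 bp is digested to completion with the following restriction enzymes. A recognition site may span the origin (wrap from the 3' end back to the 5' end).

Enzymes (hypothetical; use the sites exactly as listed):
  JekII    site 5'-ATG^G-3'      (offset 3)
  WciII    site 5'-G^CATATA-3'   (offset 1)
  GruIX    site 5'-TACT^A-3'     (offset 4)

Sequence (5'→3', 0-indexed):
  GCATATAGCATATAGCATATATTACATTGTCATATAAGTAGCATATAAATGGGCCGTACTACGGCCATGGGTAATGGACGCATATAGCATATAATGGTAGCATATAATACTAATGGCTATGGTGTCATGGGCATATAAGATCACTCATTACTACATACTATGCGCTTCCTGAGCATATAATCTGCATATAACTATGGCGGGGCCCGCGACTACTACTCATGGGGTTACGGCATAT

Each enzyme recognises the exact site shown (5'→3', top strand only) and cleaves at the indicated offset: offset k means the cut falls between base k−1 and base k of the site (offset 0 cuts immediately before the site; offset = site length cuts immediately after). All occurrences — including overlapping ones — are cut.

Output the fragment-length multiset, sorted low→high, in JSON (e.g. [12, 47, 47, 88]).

[2,4,4,4,6,7,7,7,7,7,7,8,9,9,9,10,11,11,12,14,15,18,21,26]

Per-enzyme occurrences:
  JekII ATGG/3: at [48, 66, 73, 93, 112, 118, 126, 193, 218] ⇒ [51, 69, 76, 96, 115, 121, 129, 196, 221]
  WciII GCATATA/1: at [0, 7, 14, 40, 79, 86, 99, 130, 172, 183] ⇒ [1, 8, 15, 41, 80, 87, 100, 131, 173, 184]
  GruIX TACTA/4: at [56, 107, 148, 155, 210] ⇒ [60, 111, 152, 159, 214]

Pooled cuts: [1, 8, 15, 41, 51, 60, 69, 76, 80, 87, 96, 100, 111, 115, 121, 129, 131, 152, 159, 173, 184, 196, 214, 221]

Fragments:
  1→8: 7 bp
  8→15: 7 bp
  15→41: 26 bp
  41→51: 10 bp
  51→60: 9 bp
  60→69: 9 bp
  69→76: 7 bp
  76→80: 4 bp
  80→87: 7 bp
  87→96: 9 bp
  96→100: 4 bp
  100→111: 11 bp
  111→115: 4 bp
  115→121: 6 bp
  121→129: 8 bp
  129→131: 2 bp
  131→152: 21 bp
  152→159: 7 bp
  159→173: 14 bp
  173→184: 11 bp
  184→196: 12 bp
  196→214: 18 bp
  214→221: 7 bp
  221→1 (wrap): 235-221+1 = 15 bp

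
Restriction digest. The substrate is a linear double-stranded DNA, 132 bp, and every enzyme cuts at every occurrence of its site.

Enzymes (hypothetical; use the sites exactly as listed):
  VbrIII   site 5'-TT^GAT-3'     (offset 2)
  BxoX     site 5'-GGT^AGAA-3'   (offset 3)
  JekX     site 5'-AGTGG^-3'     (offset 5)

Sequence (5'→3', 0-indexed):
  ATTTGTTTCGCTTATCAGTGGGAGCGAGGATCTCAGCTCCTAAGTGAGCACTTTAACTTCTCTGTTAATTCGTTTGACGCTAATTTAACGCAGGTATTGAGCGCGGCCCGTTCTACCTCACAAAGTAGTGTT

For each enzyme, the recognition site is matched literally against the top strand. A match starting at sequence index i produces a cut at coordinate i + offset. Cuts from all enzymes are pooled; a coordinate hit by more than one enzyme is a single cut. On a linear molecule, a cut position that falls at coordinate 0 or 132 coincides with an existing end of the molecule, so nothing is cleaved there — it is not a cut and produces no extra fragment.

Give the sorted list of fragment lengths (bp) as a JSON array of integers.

Scan for sites:
  VbrIII (TTGAT, off=2): no sites
  BxoX (GGTAGAA, off=3): no sites
  JekX AGTGG/5: at [16] ⇒ [21]

All cut coordinates (distinct, sorted): [21]

Fragment lengths:
  [0,21): 21 bp
  [21,132): 111 bp

[21,111]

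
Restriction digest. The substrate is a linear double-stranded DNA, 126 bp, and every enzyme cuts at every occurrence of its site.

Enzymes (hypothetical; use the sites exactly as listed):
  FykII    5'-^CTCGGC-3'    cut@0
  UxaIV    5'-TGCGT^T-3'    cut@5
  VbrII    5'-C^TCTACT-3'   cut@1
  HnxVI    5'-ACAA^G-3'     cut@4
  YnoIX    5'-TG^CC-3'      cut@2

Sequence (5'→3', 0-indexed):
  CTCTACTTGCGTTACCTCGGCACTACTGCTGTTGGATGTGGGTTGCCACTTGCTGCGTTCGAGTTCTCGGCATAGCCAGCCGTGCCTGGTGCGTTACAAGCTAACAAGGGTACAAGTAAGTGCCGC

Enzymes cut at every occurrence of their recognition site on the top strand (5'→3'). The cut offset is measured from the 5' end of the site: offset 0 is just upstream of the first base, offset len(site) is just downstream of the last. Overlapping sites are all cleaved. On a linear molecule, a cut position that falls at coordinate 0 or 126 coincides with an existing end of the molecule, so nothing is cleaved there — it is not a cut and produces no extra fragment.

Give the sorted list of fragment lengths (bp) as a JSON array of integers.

Per-enzyme occurrences:
  FykII CTCGGC/0: at [15, 65] ⇒ [15, 65]
  UxaIV TGCGTT/5: at [7, 53, 89] ⇒ [12, 58, 94]
  VbrII CTCTACT/1: at [0] ⇒ [1]
  HnxVI ACAAG/4: at [95, 103, 111] ⇒ [99, 107, 115]
  YnoIX TGCC/2: at [43, 82, 120] ⇒ [45, 84, 122]

All cut coordinates (distinct, sorted): [1, 12, 15, 45, 58, 65, 84, 94, 99, 107, 115, 122]

Fragment lengths:
  [0,1): 1 bp
  [1,12): 11 bp
  [12,15): 3 bp
  [15,45): 30 bp
  [45,58): 13 bp
  [58,65): 7 bp
  [65,84): 19 bp
  [84,94): 10 bp
  [94,99): 5 bp
  [99,107): 8 bp
  [107,115): 8 bp
  [115,122): 7 bp
  [122,126): 4 bp

[1,3,4,5,7,7,8,8,10,11,13,19,30]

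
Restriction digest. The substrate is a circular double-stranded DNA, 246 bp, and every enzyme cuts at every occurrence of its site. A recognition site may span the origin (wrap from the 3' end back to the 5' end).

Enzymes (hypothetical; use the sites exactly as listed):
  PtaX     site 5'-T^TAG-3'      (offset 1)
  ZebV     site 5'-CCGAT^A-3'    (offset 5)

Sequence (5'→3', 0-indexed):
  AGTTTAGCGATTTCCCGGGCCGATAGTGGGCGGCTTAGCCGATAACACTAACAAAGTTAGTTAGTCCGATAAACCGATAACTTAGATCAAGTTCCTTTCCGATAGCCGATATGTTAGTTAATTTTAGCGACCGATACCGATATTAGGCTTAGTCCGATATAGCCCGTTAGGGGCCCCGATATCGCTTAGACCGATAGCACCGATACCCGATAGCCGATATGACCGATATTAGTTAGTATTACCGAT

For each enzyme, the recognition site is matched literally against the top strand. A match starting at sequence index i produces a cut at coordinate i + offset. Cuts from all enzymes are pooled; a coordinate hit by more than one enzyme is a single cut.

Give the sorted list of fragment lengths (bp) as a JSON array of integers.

Per-enzyme occurrences:
  PtaX (TTAG, off=1): starts [3, 34, 56, 60, 81, 113, 123, 142, 148, 166, 185, 228, 232] → cuts [4, 35, 57, 61, 82, 114, 124, 143, 149, 167, 186, 229, 233]
  ZebV (CCGATA, off=5): starts [19, 38, 65, 73, 98, 105, 130, 136, 153, 175, 190, 199, 206, 213, 222, 241] → cuts [0, 24, 43, 70, 78, 103, 110, 135, 141, 158, 180, 195, 204, 211, 218, 227]

Pooled cuts: [0, 4, 24, 35, 43, 57, 61, 70, 78, 82, 103, 110, 114, 124, 135, 141, 143, 149, 158, 167, 180, 186, 195, 204, 211, 218, 227, 229, 233]

Fragments:
  0→4: 4 bp
  4→24: 20 bp
  24→35: 11 bp
  35→43: 8 bp
  43→57: 14 bp
  57→61: 4 bp
  61→70: 9 bp
  70→78: 8 bp
  78→82: 4 bp
  82→103: 21 bp
  103→110: 7 bp
  110→114: 4 bp
  114→124: 10 bp
  124→135: 11 bp
  135→141: 6 bp
  141→143: 2 bp
  143→149: 6 bp
  149→158: 9 bp
  158→167: 9 bp
  167→180: 13 bp
  180→186: 6 bp
  186→195: 9 bp
  195→204: 9 bp
  204→211: 7 bp
  211→218: 7 bp
  218→227: 9 bp
  227→229: 2 bp
  229→233: 4 bp
  233→0 (wrap): 246-233+0 = 13 bp

[2,2,4,4,4,4,4,6,6,6,7,7,7,8,8,9,9,9,9,9,9,10,11,11,13,13,14,20,21]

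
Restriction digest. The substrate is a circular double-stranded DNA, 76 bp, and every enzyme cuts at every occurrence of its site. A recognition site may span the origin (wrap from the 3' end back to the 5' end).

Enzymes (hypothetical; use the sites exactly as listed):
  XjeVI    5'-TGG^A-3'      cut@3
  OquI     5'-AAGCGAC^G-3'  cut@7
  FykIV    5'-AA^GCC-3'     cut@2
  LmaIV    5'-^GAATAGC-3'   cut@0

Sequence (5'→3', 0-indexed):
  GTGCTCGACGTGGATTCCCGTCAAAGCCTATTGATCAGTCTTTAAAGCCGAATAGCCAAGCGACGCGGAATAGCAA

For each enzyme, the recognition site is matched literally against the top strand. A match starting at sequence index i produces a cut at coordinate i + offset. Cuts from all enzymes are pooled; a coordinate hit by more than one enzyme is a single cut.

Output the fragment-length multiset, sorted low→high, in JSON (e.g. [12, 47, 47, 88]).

Per-enzyme occurrences:
  XjeVI (TGGA, off=3): starts [10] → cuts [13]
  OquI (AAGCGACG, off=7): starts [57] → cuts [64]
  FykIV (AAGCC, off=2): starts [23, 44] → cuts [25, 46]
  LmaIV (GAATAGC, off=0): starts [49, 67] → cuts [49, 67]

All cut coordinates (distinct, sorted): [13, 25, 46, 49, 64, 67]

Fragment lengths:
  13→25: 12 bp
  25→46: 21 bp
  46→49: 3 bp
  49→64: 15 bp
  64→67: 3 bp
  67→13 (wrap): 76-67+13 = 22 bp

[3,3,12,15,21,22]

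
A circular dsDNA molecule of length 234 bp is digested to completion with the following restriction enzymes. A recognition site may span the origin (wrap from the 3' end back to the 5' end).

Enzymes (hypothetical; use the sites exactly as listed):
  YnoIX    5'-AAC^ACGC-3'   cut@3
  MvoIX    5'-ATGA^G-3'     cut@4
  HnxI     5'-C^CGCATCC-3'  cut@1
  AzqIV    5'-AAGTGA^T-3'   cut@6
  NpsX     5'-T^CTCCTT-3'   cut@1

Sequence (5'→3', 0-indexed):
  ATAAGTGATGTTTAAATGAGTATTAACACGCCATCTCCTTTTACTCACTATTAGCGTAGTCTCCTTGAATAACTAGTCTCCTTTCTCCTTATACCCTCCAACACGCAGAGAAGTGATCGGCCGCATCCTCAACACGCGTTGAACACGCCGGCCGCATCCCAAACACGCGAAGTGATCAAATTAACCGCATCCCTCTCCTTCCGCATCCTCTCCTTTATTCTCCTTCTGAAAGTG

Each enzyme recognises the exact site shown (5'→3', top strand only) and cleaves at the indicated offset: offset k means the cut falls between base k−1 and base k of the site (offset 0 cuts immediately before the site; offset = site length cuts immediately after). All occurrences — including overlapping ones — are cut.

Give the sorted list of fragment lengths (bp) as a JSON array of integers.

Per-enzyme occurrences:
  YnoIX AACACGC/3: at [24, 99, 130, 141, 161] ⇒ [27, 102, 133, 144, 164]
  MvoIX ATGAG/4: at [15] ⇒ [19]
  HnxI CCGCATCC/1: at [120, 151, 184, 200] ⇒ [121, 152, 185, 201]
  AzqIV AAGTGAT/6: at [2, 110, 169, 229] ⇒ [1, 8, 116, 175]
  NpsX TCTCCTT/1: at [33, 59, 76, 83, 193, 208, 218] ⇒ [34, 60, 77, 84, 194, 209, 219]

All cut coordinates (distinct, sorted): [1, 8, 19, 27, 34, 60, 77, 84, 102, 116, 121, 133, 144, 152, 164, 175, 185, 194, 201, 209, 219]

Fragments:
  1→8: 7 bp
  8→19: 11 bp
  19→27: 8 bp
  27→34: 7 bp
  34→60: 26 bp
  60→77: 17 bp
  77→84: 7 bp
  84→102: 18 bp
  102→116: 14 bp
  116→121: 5 bp
  121→133: 12 bp
  133→144: 11 bp
  144→152: 8 bp
  152→164: 12 bp
  164→175: 11 bp
  175→185: 10 bp
  185→194: 9 bp
  194→201: 7 bp
  201→209: 8 bp
  209→219: 10 bp
  219→1 (wrap): 234-219+1 = 16 bp

[5,7,7,7,7,8,8,8,9,10,10,11,11,11,12,12,14,16,17,18,26]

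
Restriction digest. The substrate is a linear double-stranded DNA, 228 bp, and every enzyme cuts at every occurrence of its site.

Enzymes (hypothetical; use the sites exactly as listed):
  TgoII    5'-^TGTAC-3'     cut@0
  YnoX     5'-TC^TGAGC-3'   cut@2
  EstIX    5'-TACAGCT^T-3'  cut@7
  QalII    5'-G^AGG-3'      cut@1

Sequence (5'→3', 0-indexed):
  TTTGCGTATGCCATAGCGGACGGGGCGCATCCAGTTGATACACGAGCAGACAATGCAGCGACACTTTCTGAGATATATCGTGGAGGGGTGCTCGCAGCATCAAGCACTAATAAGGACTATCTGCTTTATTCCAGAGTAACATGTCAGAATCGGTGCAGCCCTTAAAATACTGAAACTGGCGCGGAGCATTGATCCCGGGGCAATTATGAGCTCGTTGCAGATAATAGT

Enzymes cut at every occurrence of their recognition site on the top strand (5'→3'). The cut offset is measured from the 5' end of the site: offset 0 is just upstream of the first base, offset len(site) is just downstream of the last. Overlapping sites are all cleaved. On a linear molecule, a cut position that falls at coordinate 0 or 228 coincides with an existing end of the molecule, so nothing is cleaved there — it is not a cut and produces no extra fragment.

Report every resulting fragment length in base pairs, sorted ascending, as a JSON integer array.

[83,145]

Site scan:
  TgoII (TGTAC, off=0): no sites
  YnoX (TCTGAGC, off=2): no sites
  EstIX (TACAGCTT, off=7): no sites
  QalII (GAGG, off=1): starts [82] → cuts [83]

All cut coordinates (distinct, sorted): [83]

Fragment lengths:
  [0,83): 83 bp
  [83,228): 145 bp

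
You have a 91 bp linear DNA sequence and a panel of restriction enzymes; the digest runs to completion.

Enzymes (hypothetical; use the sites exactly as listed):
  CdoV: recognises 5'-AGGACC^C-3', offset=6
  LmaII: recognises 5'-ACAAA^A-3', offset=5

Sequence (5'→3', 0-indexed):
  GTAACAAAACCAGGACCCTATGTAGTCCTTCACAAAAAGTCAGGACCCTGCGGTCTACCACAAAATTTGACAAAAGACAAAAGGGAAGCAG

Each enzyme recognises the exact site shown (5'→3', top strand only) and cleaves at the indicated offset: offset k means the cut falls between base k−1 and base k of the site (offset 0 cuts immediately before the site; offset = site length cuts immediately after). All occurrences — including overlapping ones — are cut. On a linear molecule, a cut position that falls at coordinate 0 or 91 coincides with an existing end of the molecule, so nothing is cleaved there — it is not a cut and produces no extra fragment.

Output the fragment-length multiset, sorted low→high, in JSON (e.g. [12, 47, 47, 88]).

Per-enzyme occurrences:
  CdoV (AGGACCC, off=6): starts [11, 41] → cuts [17, 47]
  LmaII (ACAAAA, off=5): starts [3, 31, 59, 69, 76] → cuts [8, 36, 64, 74, 81]

Pooled cuts: [8, 17, 36, 47, 64, 74, 81]

Fragments:
  [0,8): 8 bp
  [8,17): 9 bp
  [17,36): 19 bp
  [36,47): 11 bp
  [47,64): 17 bp
  [64,74): 10 bp
  [74,81): 7 bp
  [81,91): 10 bp

[7,8,9,10,10,11,17,19]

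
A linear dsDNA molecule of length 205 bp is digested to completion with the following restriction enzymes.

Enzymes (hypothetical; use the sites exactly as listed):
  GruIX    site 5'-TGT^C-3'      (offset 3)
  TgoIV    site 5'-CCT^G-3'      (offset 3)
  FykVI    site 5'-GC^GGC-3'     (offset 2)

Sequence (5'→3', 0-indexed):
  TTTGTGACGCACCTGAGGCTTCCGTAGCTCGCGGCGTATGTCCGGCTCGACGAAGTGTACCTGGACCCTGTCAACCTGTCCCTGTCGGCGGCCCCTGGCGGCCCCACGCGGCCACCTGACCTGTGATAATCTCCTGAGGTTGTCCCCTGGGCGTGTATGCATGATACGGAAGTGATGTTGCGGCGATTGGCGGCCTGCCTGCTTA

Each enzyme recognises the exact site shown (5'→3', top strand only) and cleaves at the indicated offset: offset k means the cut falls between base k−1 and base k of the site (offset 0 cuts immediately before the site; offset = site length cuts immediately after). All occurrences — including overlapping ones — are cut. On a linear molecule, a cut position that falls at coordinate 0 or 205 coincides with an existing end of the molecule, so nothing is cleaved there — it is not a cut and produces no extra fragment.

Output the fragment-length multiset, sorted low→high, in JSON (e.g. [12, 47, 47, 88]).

[2,2,2,3,4,4,4,5,5,5,5,6,7,7,8,8,9,10,10,13,14,18,21,33]

Per-enzyme occurrences:
  GruIX (TGTC, off=3): starts [38, 68, 76, 82, 140] → cuts [41, 71, 79, 85, 143]
  TgoIV (CCTG, off=3): starts [11, 59, 66, 74, 80, 93, 114, 119, 132, 145, 193, 197] → cuts [14, 62, 69, 77, 83, 96, 117, 122, 135, 148, 196, 200]
  FykVI (GCGGC, off=2): starts [30, 87, 97, 107, 179, 189] → cuts [32, 89, 99, 109, 181, 191]

Pooled cuts: [14, 32, 41, 62, 69, 71, 77, 79, 83, 85, 89, 96, 99, 109, 117, 122, 135, 143, 148, 181, 191, 196, 200]

Fragments:
  [0,14): 14 bp
  [14,32): 18 bp
  [32,41): 9 bp
  [41,62): 21 bp
  [62,69): 7 bp
  [69,71): 2 bp
  [71,77): 6 bp
  [77,79): 2 bp
  [79,83): 4 bp
  [83,85): 2 bp
  [85,89): 4 bp
  [89,96): 7 bp
  [96,99): 3 bp
  [99,109): 10 bp
  [109,117): 8 bp
  [117,122): 5 bp
  [122,135): 13 bp
  [135,143): 8 bp
  [143,148): 5 bp
  [148,181): 33 bp
  [181,191): 10 bp
  [191,196): 5 bp
  [196,200): 4 bp
  [200,205): 5 bp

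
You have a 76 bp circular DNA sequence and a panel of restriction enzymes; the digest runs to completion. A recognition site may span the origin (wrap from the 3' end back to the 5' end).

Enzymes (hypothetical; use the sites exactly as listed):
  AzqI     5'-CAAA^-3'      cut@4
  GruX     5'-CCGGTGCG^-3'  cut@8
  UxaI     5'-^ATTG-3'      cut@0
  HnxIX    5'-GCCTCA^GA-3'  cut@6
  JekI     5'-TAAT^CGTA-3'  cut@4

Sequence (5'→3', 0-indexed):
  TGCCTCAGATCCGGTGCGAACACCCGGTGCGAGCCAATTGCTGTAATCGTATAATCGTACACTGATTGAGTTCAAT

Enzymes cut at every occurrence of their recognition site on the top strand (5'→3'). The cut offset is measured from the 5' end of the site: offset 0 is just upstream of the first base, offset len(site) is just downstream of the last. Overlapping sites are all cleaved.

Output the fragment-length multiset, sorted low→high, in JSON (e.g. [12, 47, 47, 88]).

Per-enzyme occurrences:
  AzqI (CAAA, off=4): no sites
  GruX CCGGTGCG/8: at [10, 23] ⇒ [18, 31]
  UxaI ATTG/0: at [36, 64, 74] ⇒ [36, 64, 74]
  HnxIX GCCTCAGA/6: at [1] ⇒ [7]
  JekI TAATCGTA/4: at [43, 51] ⇒ [47, 55]

Pooled cuts: [7, 18, 31, 36, 47, 55, 64, 74]

Fragments:
  7→18: 11 bp
  18→31: 13 bp
  31→36: 5 bp
  36→47: 11 bp
  47→55: 8 bp
  55→64: 9 bp
  64→74: 10 bp
  74→7 (wrap): 76-74+7 = 9 bp

[5,8,9,9,10,11,11,13]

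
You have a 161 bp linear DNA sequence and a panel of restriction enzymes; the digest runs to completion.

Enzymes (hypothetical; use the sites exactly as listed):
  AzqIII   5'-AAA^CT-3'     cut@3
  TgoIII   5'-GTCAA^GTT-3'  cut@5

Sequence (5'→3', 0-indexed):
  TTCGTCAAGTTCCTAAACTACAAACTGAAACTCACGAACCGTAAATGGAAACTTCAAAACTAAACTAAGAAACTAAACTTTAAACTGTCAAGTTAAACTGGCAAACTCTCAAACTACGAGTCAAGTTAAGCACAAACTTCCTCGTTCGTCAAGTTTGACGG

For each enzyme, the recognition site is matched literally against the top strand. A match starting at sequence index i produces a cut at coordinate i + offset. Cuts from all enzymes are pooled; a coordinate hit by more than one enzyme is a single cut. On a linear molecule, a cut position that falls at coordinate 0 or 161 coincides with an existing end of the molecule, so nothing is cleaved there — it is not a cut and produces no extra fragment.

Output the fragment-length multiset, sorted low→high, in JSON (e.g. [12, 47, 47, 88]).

Per-enzyme occurrences:
  AzqIII AAACT/3: at [14, 21, 27, 48, 56, 61, 69, 74, 81, 94, 102, 110, 133] ⇒ [17, 24, 30, 51, 59, 64, 72, 77, 84, 97, 105, 113, 136]
  TgoIII GTCAAGTT/5: at [3, 86, 119, 147] ⇒ [8, 91, 124, 152]

Pooled cuts: [8, 17, 24, 30, 51, 59, 64, 72, 77, 84, 91, 97, 105, 113, 124, 136, 152]

Fragment lengths:
  [0,8): 8 bp
  [8,17): 9 bp
  [17,24): 7 bp
  [24,30): 6 bp
  [30,51): 21 bp
  [51,59): 8 bp
  [59,64): 5 bp
  [64,72): 8 bp
  [72,77): 5 bp
  [77,84): 7 bp
  [84,91): 7 bp
  [91,97): 6 bp
  [97,105): 8 bp
  [105,113): 8 bp
  [113,124): 11 bp
  [124,136): 12 bp
  [136,152): 16 bp
  [152,161): 9 bp

[5,5,6,6,7,7,7,8,8,8,8,8,9,9,11,12,16,21]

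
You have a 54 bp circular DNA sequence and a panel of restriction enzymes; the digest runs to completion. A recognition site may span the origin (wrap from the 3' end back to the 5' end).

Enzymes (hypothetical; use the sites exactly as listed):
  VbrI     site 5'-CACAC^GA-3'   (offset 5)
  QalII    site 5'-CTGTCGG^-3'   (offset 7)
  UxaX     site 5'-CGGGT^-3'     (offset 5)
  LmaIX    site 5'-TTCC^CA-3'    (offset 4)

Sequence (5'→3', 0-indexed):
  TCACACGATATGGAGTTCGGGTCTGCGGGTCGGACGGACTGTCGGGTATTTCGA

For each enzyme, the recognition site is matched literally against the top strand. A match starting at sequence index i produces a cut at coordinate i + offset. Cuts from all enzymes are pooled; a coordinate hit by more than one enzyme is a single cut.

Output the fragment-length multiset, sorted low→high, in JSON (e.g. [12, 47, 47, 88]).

Per-enzyme occurrences:
  VbrI CACACGA/5: at [1] ⇒ [6]
  QalII CTGTCGG/7: at [38] ⇒ [45]
  UxaX CGGGT/5: at [17, 25, 42] ⇒ [22, 30, 47]
  LmaIX (TTCCCA, off=4): no sites

Pooled cuts: [6, 22, 30, 45, 47]

Fragments:
  6→22: 16 bp
  22→30: 8 bp
  30→45: 15 bp
  45→47: 2 bp
  47→6 (wrap): 54-47+6 = 13 bp

[2,8,13,15,16]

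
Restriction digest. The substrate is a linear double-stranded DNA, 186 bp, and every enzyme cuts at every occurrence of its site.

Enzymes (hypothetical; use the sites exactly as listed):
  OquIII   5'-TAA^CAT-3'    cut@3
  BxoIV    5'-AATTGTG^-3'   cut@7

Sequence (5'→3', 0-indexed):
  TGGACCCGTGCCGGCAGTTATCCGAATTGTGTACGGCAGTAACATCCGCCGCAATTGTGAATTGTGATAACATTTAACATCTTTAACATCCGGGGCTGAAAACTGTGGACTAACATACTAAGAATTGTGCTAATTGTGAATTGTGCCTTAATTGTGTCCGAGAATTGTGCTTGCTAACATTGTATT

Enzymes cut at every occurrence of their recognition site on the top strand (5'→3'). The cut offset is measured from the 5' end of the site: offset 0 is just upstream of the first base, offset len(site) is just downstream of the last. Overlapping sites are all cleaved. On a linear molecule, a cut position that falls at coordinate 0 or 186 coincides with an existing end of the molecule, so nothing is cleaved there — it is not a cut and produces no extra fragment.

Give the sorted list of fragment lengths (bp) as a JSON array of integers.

Site scan:
  OquIII TAACAT/3: at [39, 67, 74, 83, 110, 174] ⇒ [42, 70, 77, 86, 113, 177]
  BxoIV AATTGTG/7: at [24, 52, 59, 122, 131, 138, 149, 162] ⇒ [31, 59, 66, 129, 138, 145, 156, 169]

Pooled cuts: [31, 42, 59, 66, 70, 77, 86, 113, 129, 138, 145, 156, 169, 177]

Fragments:
  [0,31): 31 bp
  [31,42): 11 bp
  [42,59): 17 bp
  [59,66): 7 bp
  [66,70): 4 bp
  [70,77): 7 bp
  [77,86): 9 bp
  [86,113): 27 bp
  [113,129): 16 bp
  [129,138): 9 bp
  [138,145): 7 bp
  [145,156): 11 bp
  [156,169): 13 bp
  [169,177): 8 bp
  [177,186): 9 bp

[4,7,7,7,8,9,9,9,11,11,13,16,17,27,31]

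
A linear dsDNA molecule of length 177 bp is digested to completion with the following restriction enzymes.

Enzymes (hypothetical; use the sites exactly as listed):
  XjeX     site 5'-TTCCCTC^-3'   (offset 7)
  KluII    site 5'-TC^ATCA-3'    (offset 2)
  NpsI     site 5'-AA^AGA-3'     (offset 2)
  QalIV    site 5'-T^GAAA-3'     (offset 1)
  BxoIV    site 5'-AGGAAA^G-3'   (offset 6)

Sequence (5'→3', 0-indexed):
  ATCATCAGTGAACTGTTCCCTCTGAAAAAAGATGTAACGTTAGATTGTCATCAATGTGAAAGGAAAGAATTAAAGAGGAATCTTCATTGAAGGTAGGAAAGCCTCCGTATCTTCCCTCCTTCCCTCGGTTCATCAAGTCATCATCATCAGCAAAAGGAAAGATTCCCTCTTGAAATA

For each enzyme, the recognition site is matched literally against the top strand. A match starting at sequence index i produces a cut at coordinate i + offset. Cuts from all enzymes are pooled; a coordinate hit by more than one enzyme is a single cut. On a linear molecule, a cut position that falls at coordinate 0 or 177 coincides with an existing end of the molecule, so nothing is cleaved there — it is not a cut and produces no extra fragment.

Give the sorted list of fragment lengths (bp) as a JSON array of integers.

Site scan:
  XjeX TTCCCTC/7: at [15, 111, 119, 162] ⇒ [22, 118, 126, 169]
  KluII TCATCA/2: at [1, 47, 129, 137, 140, 143] ⇒ [3, 49, 131, 139, 142, 145]
  NpsI AAAGA/2: at [27, 63, 71, 157] ⇒ [29, 65, 73, 159]
  QalIV TGAAA/1: at [22, 56, 170] ⇒ [23, 57, 171]
  BxoIV AGGAAAG/6: at [60, 94, 154] ⇒ [66, 100, 160]

Pooled cuts: [3, 22, 23, 29, 49, 57, 65, 66, 73, 100, 118, 126, 131, 139, 142, 145, 159, 160, 169, 171]

Fragment lengths:
  [0,3): 3 bp
  [3,22): 19 bp
  [22,23): 1 bp
  [23,29): 6 bp
  [29,49): 20 bp
  [49,57): 8 bp
  [57,65): 8 bp
  [65,66): 1 bp
  [66,73): 7 bp
  [73,100): 27 bp
  [100,118): 18 bp
  [118,126): 8 bp
  [126,131): 5 bp
  [131,139): 8 bp
  [139,142): 3 bp
  [142,145): 3 bp
  [145,159): 14 bp
  [159,160): 1 bp
  [160,169): 9 bp
  [169,171): 2 bp
  [171,177): 6 bp

[1,1,1,2,3,3,3,5,6,6,7,8,8,8,8,9,14,18,19,20,27]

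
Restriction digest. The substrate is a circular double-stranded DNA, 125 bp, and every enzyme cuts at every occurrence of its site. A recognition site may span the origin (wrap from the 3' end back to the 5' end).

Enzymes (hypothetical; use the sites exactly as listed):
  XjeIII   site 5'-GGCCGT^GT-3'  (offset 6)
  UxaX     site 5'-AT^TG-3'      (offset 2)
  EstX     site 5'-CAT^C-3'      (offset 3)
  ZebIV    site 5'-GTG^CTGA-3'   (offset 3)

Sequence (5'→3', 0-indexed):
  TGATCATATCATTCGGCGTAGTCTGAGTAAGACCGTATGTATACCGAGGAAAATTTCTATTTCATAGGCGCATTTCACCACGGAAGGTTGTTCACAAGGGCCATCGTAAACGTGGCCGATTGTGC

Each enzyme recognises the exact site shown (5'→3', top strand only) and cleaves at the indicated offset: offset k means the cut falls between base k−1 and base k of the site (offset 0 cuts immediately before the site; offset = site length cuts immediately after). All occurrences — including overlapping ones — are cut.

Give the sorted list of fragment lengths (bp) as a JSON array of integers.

[4,16,105]

Scan for sites:
  XjeIII (GGCCGTGT, off=6): no sites
  UxaX (ATTG, off=2): starts [118] → cuts [120]
  EstX (CATC, off=3): starts [101] → cuts [104]
  ZebIV (GTGCTGA, off=3): starts [121] → cuts [124]

All cut coordinates (distinct, sorted): [104, 120, 124]

Fragment lengths:
  104→120: 16 bp
  120→124: 4 bp
  124→104 (wrap): 125-124+104 = 105 bp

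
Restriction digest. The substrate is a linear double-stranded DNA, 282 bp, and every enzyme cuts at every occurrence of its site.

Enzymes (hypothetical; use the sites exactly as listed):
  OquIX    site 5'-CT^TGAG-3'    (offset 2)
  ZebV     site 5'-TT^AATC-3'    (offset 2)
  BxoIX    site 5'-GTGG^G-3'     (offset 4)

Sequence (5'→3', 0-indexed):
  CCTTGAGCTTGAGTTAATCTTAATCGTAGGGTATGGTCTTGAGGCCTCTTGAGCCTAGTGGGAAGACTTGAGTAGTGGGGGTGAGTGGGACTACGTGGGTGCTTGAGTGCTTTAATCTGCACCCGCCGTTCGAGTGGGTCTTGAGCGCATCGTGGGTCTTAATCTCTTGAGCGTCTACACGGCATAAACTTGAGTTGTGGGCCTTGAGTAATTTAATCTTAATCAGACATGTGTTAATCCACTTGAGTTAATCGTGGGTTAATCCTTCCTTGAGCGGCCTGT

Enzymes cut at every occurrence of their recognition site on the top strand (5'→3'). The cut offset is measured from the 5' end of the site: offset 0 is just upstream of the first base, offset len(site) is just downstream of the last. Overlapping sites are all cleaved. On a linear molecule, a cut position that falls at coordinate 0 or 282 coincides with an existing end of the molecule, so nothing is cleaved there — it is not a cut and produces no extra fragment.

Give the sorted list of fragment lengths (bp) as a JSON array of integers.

[3,3,4,4,5,5,6,6,6,6,6,7,7,8,8,10,10,10,10,10,10,10,10,12,12,14,15,18,23,24]

Per-enzyme occurrences:
  OquIX CTTGAG/2: at [1, 7, 37, 47, 66, 101, 139, 165, 188, 202, 241, 268] ⇒ [3, 9, 39, 49, 68, 103, 141, 167, 190, 204, 243, 270]
  ZebV TTAATC/2: at [13, 19, 111, 158, 212, 218, 233, 247, 258] ⇒ [15, 21, 113, 160, 214, 220, 235, 249, 260]
  BxoIX GTGGG/4: at [57, 74, 84, 94, 133, 151, 196, 253] ⇒ [61, 78, 88, 98, 137, 155, 200, 257]

All cut coordinates (distinct, sorted): [3, 9, 15, 21, 39, 49, 61, 68, 78, 88, 98, 103, 113, 137, 141, 155, 160, 167, 190, 200, 204, 214, 220, 235, 243, 249, 257, 260, 270]

Fragment lengths:
  [0,3): 3 bp
  [3,9): 6 bp
  [9,15): 6 bp
  [15,21): 6 bp
  [21,39): 18 bp
  [39,49): 10 bp
  [49,61): 12 bp
  [61,68): 7 bp
  [68,78): 10 bp
  [78,88): 10 bp
  [88,98): 10 bp
  [98,103): 5 bp
  [103,113): 10 bp
  [113,137): 24 bp
  [137,141): 4 bp
  [141,155): 14 bp
  [155,160): 5 bp
  [160,167): 7 bp
  [167,190): 23 bp
  [190,200): 10 bp
  [200,204): 4 bp
  [204,214): 10 bp
  [214,220): 6 bp
  [220,235): 15 bp
  [235,243): 8 bp
  [243,249): 6 bp
  [249,257): 8 bp
  [257,260): 3 bp
  [260,270): 10 bp
  [270,282): 12 bp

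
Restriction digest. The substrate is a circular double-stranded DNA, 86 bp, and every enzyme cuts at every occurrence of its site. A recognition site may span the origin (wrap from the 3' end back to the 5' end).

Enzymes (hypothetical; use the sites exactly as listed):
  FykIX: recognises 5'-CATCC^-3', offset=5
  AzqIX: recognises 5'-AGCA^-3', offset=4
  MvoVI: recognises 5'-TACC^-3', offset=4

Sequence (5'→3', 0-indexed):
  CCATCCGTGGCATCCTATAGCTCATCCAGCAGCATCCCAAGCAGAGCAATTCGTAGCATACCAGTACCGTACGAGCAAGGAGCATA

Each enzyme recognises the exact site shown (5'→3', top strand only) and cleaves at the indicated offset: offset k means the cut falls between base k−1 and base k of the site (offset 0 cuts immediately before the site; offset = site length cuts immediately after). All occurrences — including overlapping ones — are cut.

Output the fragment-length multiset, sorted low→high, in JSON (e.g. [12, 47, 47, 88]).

Site scan:
  FykIX (CATCC, off=5): starts [1, 10, 22, 32] → cuts [6, 15, 27, 37]
  AzqIX (AGCA, off=4): starts [27, 30, 39, 44, 54, 73, 80] → cuts [31, 34, 43, 48, 58, 77, 84]
  MvoVI (TACC, off=4): starts [58, 64, 84] → cuts [2, 62, 68]

All cut coordinates (distinct, sorted): [2, 6, 15, 27, 31, 34, 37, 43, 48, 58, 62, 68, 77, 84]

Fragments:
  2→6: 4 bp
  6→15: 9 bp
  15→27: 12 bp
  27→31: 4 bp
  31→34: 3 bp
  34→37: 3 bp
  37→43: 6 bp
  43→48: 5 bp
  48→58: 10 bp
  58→62: 4 bp
  62→68: 6 bp
  68→77: 9 bp
  77→84: 7 bp
  84→2 (wrap): 86-84+2 = 4 bp

[3,3,4,4,4,4,5,6,6,7,9,9,10,12]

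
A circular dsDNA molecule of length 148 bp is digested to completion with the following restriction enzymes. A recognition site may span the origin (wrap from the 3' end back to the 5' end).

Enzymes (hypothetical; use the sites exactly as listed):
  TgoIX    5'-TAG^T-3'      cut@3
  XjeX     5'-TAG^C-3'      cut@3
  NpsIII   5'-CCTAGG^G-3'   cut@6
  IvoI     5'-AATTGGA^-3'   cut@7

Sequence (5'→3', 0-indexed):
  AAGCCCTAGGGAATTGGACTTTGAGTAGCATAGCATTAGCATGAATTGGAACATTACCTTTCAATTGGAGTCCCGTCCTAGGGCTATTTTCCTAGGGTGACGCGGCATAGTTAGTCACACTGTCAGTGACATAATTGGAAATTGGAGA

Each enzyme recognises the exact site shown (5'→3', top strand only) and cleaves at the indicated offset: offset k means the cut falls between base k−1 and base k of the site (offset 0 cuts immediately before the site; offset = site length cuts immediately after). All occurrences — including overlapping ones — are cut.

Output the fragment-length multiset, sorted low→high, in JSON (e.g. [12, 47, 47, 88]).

Scan for sites:
  TgoIX (TAGT, off=3): starts [107, 111] → cuts [110, 114]
  XjeX (TAGC, off=3): starts [25, 30, 36] → cuts [28, 33, 39]
  NpsIII (CCTAGGG, off=6): starts [4, 76, 90] → cuts [10, 82, 96]
  IvoI (AATTGGA, off=7): starts [11, 43, 62, 132, 139] → cuts [18, 50, 69, 139, 146]

All cut coordinates (distinct, sorted): [10, 18, 28, 33, 39, 50, 69, 82, 96, 110, 114, 139, 146]

Fragment lengths:
  10→18: 8 bp
  18→28: 10 bp
  28→33: 5 bp
  33→39: 6 bp
  39→50: 11 bp
  50→69: 19 bp
  69→82: 13 bp
  82→96: 14 bp
  96→110: 14 bp
  110→114: 4 bp
  114→139: 25 bp
  139→146: 7 bp
  146→10 (wrap): 148-146+10 = 12 bp

[4,5,6,7,8,10,11,12,13,14,14,19,25]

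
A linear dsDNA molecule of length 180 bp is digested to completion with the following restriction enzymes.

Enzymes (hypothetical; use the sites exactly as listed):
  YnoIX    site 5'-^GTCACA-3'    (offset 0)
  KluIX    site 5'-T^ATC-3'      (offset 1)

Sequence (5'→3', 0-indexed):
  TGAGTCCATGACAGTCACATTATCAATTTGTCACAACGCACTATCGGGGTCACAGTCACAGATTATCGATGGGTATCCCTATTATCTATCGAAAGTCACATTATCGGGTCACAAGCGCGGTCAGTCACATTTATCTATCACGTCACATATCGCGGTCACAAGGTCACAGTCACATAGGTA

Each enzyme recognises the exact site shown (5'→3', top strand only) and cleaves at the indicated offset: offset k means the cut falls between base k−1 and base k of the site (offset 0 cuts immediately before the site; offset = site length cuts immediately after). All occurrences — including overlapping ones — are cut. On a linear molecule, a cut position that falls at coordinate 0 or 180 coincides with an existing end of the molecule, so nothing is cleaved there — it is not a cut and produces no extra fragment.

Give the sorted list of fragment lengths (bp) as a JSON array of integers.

Site scan:
  YnoIX GTCACA/0: at [13, 29, 48, 54, 94, 107, 123, 141, 154, 162, 168] ⇒ [13, 29, 48, 54, 94, 107, 123, 141, 154, 162, 168]
  KluIX TATC/1: at [20, 41, 63, 73, 82, 86, 101, 131, 135, 147] ⇒ [21, 42, 64, 74, 83, 87, 102, 132, 136, 148]

Pooled cuts: [13, 21, 29, 42, 48, 54, 64, 74, 83, 87, 94, 102, 107, 123, 132, 136, 141, 148, 154, 162, 168]

Fragments:
  [0,13): 13 bp
  [13,21): 8 bp
  [21,29): 8 bp
  [29,42): 13 bp
  [42,48): 6 bp
  [48,54): 6 bp
  [54,64): 10 bp
  [64,74): 10 bp
  [74,83): 9 bp
  [83,87): 4 bp
  [87,94): 7 bp
  [94,102): 8 bp
  [102,107): 5 bp
  [107,123): 16 bp
  [123,132): 9 bp
  [132,136): 4 bp
  [136,141): 5 bp
  [141,148): 7 bp
  [148,154): 6 bp
  [154,162): 8 bp
  [162,168): 6 bp
  [168,180): 12 bp

[4,4,5,5,6,6,6,6,7,7,8,8,8,8,9,9,10,10,12,13,13,16]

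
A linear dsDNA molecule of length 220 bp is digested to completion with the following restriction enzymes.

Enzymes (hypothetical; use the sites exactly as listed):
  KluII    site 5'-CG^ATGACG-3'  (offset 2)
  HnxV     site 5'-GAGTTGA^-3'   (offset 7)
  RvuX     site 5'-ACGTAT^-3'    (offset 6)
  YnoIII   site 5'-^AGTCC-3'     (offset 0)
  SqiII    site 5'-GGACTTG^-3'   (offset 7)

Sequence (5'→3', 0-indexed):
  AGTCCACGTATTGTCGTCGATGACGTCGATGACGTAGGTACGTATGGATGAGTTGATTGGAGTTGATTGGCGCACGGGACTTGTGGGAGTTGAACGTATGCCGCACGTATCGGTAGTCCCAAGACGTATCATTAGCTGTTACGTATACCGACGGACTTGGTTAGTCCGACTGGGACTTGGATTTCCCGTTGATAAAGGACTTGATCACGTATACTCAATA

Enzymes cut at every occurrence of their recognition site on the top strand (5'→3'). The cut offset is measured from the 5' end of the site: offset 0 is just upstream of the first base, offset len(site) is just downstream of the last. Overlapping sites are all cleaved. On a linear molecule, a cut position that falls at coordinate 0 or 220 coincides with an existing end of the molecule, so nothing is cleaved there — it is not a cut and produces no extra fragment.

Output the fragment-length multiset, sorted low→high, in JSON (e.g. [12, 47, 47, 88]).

[3,4,6,8,8,9,9,10,10,11,11,11,13,15,17,17,17,17,24]

Per-enzyme occurrences:
  KluII CGATGACG/2: at [17, 26] ⇒ [19, 28]
  HnxV GAGTTGA/7: at [49, 59, 86] ⇒ [56, 66, 93]
  RvuX ACGTAT/6: at [5, 39, 93, 104, 123, 140, 206] ⇒ [11, 45, 99, 110, 129, 146, 212]
  YnoIII AGTCC/0: at [0, 114, 162] ⇒ [114, 162] (position 0 is a terminus of the linear molecule — no cut)
  SqiII GGACTTG/7: at [76, 152, 172, 196] ⇒ [83, 159, 179, 203]

Pooled cuts: [11, 19, 28, 45, 56, 66, 83, 93, 99, 110, 114, 129, 146, 159, 162, 179, 203, 212]

Fragments:
  [0,11): 11 bp
  [11,19): 8 bp
  [19,28): 9 bp
  [28,45): 17 bp
  [45,56): 11 bp
  [56,66): 10 bp
  [66,83): 17 bp
  [83,93): 10 bp
  [93,99): 6 bp
  [99,110): 11 bp
  [110,114): 4 bp
  [114,129): 15 bp
  [129,146): 17 bp
  [146,159): 13 bp
  [159,162): 3 bp
  [162,179): 17 bp
  [179,203): 24 bp
  [203,212): 9 bp
  [212,220): 8 bp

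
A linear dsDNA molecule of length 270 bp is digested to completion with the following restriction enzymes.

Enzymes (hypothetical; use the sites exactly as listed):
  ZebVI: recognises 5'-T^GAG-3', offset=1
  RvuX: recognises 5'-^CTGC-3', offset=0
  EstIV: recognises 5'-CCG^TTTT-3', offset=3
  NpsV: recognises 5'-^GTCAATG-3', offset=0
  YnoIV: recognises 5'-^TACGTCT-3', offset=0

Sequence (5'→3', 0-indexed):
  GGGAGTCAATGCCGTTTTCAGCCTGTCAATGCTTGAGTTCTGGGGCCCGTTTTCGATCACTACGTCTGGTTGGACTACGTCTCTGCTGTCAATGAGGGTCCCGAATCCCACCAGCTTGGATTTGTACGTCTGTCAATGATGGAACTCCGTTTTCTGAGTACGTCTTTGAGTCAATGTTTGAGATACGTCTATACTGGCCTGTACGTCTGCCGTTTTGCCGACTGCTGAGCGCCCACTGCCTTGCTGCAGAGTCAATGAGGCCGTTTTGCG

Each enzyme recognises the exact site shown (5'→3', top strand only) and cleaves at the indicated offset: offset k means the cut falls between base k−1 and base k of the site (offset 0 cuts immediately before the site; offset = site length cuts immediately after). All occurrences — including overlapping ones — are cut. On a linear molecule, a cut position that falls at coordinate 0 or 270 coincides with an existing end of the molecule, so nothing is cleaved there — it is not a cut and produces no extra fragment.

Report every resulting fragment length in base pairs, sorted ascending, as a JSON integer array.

[2,3,4,4,5,5,5,6,6,6,6,7,7,7,7,7,8,9,9,9,10,10,10,10,11,15,15,18,18,31]

Scan for sites:
  ZebVI TGAG/1: at [33, 92, 154, 166, 178, 225, 255] ⇒ [34, 93, 155, 167, 179, 226, 256]
  RvuX CTGC/0: at [82, 206, 221, 235, 243] ⇒ [82, 206, 221, 235, 243]
  EstIV CCGTTTT/3: at [11, 46, 146, 209, 260] ⇒ [14, 49, 149, 212, 263]
  NpsV GTCAATG/0: at [4, 24, 87, 131, 169, 250] ⇒ [4, 24, 87, 131, 169, 250]
  YnoIV TACGTCT/0: at [60, 75, 124, 158, 183, 201] ⇒ [60, 75, 124, 158, 183, 201]

All cut coordinates (distinct, sorted): [4, 14, 24, 34, 49, 60, 75, 82, 87, 93, 124, 131, 149, 155, 158, 167, 169, 179, 183, 201, 206, 212, 221, 226, 235, 243, 250, 256, 263]

Fragment lengths:
  [0,4): 4 bp
  [4,14): 10 bp
  [14,24): 10 bp
  [24,34): 10 bp
  [34,49): 15 bp
  [49,60): 11 bp
  [60,75): 15 bp
  [75,82): 7 bp
  [82,87): 5 bp
  [87,93): 6 bp
  [93,124): 31 bp
  [124,131): 7 bp
  [131,149): 18 bp
  [149,155): 6 bp
  [155,158): 3 bp
  [158,167): 9 bp
  [167,169): 2 bp
  [169,179): 10 bp
  [179,183): 4 bp
  [183,201): 18 bp
  [201,206): 5 bp
  [206,212): 6 bp
  [212,221): 9 bp
  [221,226): 5 bp
  [226,235): 9 bp
  [235,243): 8 bp
  [243,250): 7 bp
  [250,256): 6 bp
  [256,263): 7 bp
  [263,270): 7 bp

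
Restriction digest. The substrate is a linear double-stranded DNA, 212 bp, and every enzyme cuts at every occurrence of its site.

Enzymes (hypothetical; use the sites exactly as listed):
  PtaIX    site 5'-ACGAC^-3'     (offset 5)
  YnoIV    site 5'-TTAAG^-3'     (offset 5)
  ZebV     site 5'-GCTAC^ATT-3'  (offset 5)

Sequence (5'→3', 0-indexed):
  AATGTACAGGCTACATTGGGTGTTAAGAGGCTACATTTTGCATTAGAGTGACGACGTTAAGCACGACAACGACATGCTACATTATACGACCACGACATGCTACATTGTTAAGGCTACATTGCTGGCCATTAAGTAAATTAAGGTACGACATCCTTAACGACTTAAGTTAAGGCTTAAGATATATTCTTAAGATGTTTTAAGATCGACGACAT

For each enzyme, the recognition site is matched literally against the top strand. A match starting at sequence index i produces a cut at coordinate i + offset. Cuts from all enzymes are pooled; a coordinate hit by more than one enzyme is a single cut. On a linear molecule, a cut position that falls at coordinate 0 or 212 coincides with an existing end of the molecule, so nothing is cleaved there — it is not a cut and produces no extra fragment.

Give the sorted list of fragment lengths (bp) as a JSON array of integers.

Per-enzyme occurrences:
  PtaIX ACGAC/5: at [50, 62, 68, 85, 91, 144, 156, 205] ⇒ [55, 67, 73, 90, 96, 149, 161, 210]
  YnoIV TTAAG/5: at [22, 56, 107, 128, 137, 161, 166, 173, 186, 196] ⇒ [27, 61, 112, 133, 142, 166, 171, 178, 191, 201]
  ZebV GCTACATT/5: at [9, 29, 75, 98, 112] ⇒ [14, 34, 80, 103, 117]

All cut coordinates (distinct, sorted): [14, 27, 34, 55, 61, 67, 73, 80, 90, 96, 103, 112, 117, 133, 142, 149, 161, 166, 171, 178, 191, 201, 210]

Fragment lengths:
  [0,14): 14 bp
  [14,27): 13 bp
  [27,34): 7 bp
  [34,55): 21 bp
  [55,61): 6 bp
  [61,67): 6 bp
  [67,73): 6 bp
  [73,80): 7 bp
  [80,90): 10 bp
  [90,96): 6 bp
  [96,103): 7 bp
  [103,112): 9 bp
  [112,117): 5 bp
  [117,133): 16 bp
  [133,142): 9 bp
  [142,149): 7 bp
  [149,161): 12 bp
  [161,166): 5 bp
  [166,171): 5 bp
  [171,178): 7 bp
  [178,191): 13 bp
  [191,201): 10 bp
  [201,210): 9 bp
  [210,212): 2 bp

[2,5,5,5,6,6,6,6,7,7,7,7,7,9,9,9,10,10,12,13,13,14,16,21]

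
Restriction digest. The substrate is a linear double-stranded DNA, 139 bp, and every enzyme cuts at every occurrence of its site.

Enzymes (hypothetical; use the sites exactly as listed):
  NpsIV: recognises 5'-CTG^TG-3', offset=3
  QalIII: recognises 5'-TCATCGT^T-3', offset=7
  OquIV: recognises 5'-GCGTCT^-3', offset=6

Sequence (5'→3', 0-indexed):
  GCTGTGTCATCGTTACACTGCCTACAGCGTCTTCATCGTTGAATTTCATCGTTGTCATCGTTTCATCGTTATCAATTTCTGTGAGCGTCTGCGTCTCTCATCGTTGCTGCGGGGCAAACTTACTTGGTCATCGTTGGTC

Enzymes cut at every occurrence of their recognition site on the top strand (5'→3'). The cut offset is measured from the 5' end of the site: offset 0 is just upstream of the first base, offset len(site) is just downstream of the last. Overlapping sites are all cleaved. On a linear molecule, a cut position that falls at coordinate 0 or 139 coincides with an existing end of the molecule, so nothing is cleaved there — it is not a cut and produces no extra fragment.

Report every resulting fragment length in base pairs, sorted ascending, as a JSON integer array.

[4,5,6,7,8,8,9,9,9,12,13,19,30]

Site scan:
  NpsIV CTGTG/3: at [1, 78] ⇒ [4, 81]
  QalIII TCATCGTT/7: at [6, 32, 45, 54, 62, 97, 127] ⇒ [13, 39, 52, 61, 69, 104, 134]
  OquIV GCGTCT/6: at [26, 84, 90] ⇒ [32, 90, 96]

All cut coordinates (distinct, sorted): [4, 13, 32, 39, 52, 61, 69, 81, 90, 96, 104, 134]

Fragments:
  [0,4): 4 bp
  [4,13): 9 bp
  [13,32): 19 bp
  [32,39): 7 bp
  [39,52): 13 bp
  [52,61): 9 bp
  [61,69): 8 bp
  [69,81): 12 bp
  [81,90): 9 bp
  [90,96): 6 bp
  [96,104): 8 bp
  [104,134): 30 bp
  [134,139): 5 bp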